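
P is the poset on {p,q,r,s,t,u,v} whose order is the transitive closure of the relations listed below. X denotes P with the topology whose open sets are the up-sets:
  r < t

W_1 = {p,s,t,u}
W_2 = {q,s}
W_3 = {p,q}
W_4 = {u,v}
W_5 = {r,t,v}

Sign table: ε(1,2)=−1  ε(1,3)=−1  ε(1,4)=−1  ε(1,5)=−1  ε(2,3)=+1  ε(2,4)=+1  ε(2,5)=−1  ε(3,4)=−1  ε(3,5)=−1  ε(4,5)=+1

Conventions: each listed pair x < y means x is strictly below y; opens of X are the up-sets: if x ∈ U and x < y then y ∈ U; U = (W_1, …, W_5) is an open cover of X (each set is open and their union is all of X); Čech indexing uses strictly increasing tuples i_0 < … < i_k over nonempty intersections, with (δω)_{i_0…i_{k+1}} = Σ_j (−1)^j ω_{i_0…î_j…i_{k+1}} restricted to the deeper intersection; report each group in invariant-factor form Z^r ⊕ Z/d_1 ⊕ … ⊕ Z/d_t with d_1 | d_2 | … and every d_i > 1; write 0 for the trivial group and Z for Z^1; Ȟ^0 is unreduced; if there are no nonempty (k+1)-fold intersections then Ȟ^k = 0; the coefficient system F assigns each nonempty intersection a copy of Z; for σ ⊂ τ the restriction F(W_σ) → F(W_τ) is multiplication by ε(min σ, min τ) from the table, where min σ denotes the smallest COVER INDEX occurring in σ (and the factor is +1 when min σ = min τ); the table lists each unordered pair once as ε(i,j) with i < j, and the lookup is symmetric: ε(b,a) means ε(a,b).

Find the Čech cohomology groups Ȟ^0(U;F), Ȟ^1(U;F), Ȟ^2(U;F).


nonempty intersections:
  W12={s} W13={p} W14={u} W15={t} W23={q} W45={v}
C dims 5,6; δ0: rk 4, SNF 1^4
Ȟ^0: (5−4)−0=1 ⇒ Z
Ȟ^1: (6−0)−4=2 ⇒ Z^2
Ȟ^2: (0−0)−0=0 ⇒ 0

Ȟ^0 = Z,  Ȟ^1 = Z^2,  Ȟ^2 = 0


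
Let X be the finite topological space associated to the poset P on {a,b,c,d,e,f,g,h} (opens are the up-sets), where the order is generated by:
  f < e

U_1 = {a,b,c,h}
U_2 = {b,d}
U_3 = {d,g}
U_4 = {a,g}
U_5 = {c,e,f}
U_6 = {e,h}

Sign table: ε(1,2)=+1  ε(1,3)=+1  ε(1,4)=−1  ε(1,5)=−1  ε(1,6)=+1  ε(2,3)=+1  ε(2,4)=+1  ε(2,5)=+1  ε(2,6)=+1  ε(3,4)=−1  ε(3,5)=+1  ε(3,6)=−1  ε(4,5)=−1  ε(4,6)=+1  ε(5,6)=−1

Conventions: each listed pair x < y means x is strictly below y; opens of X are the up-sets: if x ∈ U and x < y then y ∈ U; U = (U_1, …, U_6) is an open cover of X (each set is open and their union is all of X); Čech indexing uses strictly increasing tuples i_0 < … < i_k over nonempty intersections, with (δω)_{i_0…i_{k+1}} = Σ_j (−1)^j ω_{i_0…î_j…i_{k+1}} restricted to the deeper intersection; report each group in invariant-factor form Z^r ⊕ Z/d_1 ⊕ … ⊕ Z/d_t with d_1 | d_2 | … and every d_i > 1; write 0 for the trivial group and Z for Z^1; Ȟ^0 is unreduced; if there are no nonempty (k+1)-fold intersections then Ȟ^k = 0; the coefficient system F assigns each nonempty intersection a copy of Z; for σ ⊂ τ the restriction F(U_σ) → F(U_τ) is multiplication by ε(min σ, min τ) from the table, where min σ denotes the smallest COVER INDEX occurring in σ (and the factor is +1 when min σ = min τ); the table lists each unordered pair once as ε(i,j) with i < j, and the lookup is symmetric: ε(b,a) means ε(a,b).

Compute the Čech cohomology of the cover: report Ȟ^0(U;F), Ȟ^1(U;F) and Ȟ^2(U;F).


Ȟ^0(U;F) ≅ Z; Ȟ^1(U;F) ≅ Z^2; Ȟ^2(U;F) ≅ 0

nonempty intersections:
  U12={b} U14={a} U15={c} U16={h} U23={d} U34={g} U56={e}
C dims 6,7; δ0: rk 5, SNF 1^5
Ȟ^0: (6−5)−0=1 ⇒ Z
Ȟ^1: (7−0)−5=2 ⇒ Z^2
Ȟ^2: (0−0)−0=0 ⇒ 0


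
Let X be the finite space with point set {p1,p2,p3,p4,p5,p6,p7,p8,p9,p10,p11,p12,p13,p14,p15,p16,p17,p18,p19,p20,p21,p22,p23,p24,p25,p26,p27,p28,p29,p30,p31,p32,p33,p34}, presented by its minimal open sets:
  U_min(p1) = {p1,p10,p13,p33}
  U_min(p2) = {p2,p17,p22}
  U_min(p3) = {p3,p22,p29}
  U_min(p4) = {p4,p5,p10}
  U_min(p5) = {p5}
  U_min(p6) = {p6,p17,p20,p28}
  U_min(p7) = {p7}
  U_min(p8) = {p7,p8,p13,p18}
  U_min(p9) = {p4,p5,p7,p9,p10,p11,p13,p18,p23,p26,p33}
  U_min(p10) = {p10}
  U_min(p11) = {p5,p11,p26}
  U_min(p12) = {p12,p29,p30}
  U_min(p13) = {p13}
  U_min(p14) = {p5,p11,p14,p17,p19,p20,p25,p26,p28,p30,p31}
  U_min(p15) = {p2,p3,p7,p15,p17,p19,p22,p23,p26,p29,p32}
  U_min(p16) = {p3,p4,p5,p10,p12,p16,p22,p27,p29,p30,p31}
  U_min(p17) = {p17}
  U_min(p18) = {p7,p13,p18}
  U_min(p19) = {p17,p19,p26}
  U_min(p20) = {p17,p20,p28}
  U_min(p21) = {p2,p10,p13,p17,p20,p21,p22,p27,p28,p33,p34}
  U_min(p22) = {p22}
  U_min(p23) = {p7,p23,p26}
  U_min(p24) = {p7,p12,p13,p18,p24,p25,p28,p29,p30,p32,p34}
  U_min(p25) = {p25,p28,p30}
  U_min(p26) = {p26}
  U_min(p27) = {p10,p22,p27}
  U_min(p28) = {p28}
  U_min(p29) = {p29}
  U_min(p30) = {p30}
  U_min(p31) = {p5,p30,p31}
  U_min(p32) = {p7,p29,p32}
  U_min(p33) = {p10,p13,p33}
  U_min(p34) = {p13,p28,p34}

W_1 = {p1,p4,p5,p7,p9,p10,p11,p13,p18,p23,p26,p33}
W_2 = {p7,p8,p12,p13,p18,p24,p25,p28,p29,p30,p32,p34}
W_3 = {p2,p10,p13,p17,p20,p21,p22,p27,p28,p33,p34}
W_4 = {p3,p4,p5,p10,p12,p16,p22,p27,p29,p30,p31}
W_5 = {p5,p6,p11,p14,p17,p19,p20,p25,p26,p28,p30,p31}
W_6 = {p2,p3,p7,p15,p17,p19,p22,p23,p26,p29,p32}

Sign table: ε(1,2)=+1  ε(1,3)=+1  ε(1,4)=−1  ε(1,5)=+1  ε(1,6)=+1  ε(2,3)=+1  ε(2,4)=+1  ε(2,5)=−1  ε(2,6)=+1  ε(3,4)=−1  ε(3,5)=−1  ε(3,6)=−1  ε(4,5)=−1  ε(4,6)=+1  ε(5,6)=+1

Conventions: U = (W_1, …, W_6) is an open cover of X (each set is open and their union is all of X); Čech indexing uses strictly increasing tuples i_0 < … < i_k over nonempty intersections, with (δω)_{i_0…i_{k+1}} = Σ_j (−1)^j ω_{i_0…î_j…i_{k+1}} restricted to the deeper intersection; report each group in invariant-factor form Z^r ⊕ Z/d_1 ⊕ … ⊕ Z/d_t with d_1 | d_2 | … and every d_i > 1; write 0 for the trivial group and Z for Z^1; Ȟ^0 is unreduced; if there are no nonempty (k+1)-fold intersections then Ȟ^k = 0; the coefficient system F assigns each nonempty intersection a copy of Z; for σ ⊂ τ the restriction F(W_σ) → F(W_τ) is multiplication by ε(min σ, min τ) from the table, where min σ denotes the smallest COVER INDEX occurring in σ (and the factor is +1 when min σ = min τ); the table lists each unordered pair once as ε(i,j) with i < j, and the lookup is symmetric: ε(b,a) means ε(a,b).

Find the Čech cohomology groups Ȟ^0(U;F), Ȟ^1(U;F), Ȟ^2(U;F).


nerve simplices:
  W12={p7,p13,p18} W13={p10,p13,p33} W14={p4,p5,p10} W15={p5,p11,p26} W16={p7,p23,p26} W23={p13,p28,p34} W24={p12,p29,p30} W25={p25,p28,p30} W26={p7,p29,p32} W34={p10,p22,p27} W35={p17,p20,p28} W36={p2,p17,p22} W45={p5,p30,p31} W46={p3,p22,p29} W56={p17,p19,p26}
  W123={p13} W126={p7} W134={p10} W145={p5} W156={p26} W235={p28} W245={p30} W246={p29} W346={p22} W356={p17}
C dims 6,15,10; δ0: rk 6, SNF 1^5·2; δ1: rk 9, SNF 1^9
degree 0: 6−6−0 = 0 → Ȟ^0 ≅ 0
degree 1: 15−9−6 = 0 plus torsion [2] → Ȟ^1 ≅ Z/2
degree 2: 10−0−9 = 1 → Ȟ^2 ≅ Z

Ȟ^0 ≅ 0; Ȟ^1 ≅ Z/2; Ȟ^2 ≅ Z


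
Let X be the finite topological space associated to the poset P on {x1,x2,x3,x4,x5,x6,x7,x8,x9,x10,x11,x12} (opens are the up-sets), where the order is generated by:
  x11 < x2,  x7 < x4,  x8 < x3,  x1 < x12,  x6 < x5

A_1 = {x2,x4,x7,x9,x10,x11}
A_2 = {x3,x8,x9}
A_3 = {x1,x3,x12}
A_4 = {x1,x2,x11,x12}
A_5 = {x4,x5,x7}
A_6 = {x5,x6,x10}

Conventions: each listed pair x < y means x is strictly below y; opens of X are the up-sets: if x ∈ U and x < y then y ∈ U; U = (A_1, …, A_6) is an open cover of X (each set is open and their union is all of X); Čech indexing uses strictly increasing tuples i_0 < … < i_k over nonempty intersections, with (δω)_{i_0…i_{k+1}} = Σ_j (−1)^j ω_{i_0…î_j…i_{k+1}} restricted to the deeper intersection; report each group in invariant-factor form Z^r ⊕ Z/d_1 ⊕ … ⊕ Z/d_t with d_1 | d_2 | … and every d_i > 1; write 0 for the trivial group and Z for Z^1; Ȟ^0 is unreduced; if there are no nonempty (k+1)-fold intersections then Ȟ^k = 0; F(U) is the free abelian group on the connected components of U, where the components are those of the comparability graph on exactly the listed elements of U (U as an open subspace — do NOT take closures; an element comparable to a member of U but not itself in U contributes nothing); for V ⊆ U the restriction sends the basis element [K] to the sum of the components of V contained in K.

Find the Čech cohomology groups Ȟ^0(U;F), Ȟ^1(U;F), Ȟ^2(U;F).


nonempty intersections:
  A12={x9} A14={x2,x11} A15={x4,x7} A16={x10} A23={x3} A34={x1,x12} A56={x5}
components per intersection:
  A1: {x2,x11} {x4,x7} {x9} {x10}
  A2: {x3,x8} {x9}
  A3: {x1,x12} {x3}
  A4: {x1,x12} {x2,x11}
  A5: {x4,x7} {x5}
  A6: {x5,x6} {x10}
  A12: {x9}
  A14: {x2,x11}
  A15: {x4,x7}
  A16: {x10}
  A23: {x3}
  A34: {x1,x12}
  A56: {x5}
C dims 14,7; δ0: rk 7, SNF 1^7
Ȟ^0: (14−7)−0=7 ⇒ Z^7
Ȟ^1: (7−0)−7=0 ⇒ 0
Ȟ^2: (0−0)−0=0 ⇒ 0

Ȟ^0 = Z^7, Ȟ^1 = 0 and Ȟ^2 = 0


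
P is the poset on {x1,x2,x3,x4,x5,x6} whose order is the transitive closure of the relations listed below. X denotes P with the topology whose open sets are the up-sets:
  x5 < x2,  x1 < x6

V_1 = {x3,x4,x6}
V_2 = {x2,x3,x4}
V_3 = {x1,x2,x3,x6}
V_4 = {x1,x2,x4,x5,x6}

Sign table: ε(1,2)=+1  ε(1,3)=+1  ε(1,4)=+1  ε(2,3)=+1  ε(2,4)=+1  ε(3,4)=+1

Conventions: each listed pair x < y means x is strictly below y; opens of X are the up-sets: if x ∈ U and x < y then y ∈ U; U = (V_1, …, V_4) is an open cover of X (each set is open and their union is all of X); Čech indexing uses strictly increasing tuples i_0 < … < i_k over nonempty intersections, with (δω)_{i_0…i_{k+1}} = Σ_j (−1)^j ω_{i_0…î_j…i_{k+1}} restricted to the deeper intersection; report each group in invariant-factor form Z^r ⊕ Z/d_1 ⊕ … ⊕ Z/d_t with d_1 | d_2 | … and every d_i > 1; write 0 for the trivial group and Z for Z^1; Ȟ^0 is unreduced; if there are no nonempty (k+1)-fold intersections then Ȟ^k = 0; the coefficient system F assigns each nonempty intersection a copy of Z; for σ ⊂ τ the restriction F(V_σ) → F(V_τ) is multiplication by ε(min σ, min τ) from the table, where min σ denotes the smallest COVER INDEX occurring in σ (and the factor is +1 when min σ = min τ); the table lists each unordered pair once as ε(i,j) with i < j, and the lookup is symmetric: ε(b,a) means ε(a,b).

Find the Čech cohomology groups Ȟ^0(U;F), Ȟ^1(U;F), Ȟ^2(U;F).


Ȟ^0 ≅ Z, Ȟ^1 ≅ 0 and Ȟ^2 ≅ Z

cover nerve:
  V12={x3,x4} V13={x3,x6} V14={x4,x6} V23={x2,x3} V24={x2,x4} V34={x1,x2,x6}
  V123={x3} V124={x4} V134={x6} V234={x2}
C dims 4,6,4; δ0: rk 3, SNF 1^3; δ1: rk 3, SNF 1^3
Ȟ^0: (4−3)−0=1 ⇒ Z
Ȟ^1: (6−3)−3=0 ⇒ 0
Ȟ^2: (4−0)−3=1 ⇒ Z


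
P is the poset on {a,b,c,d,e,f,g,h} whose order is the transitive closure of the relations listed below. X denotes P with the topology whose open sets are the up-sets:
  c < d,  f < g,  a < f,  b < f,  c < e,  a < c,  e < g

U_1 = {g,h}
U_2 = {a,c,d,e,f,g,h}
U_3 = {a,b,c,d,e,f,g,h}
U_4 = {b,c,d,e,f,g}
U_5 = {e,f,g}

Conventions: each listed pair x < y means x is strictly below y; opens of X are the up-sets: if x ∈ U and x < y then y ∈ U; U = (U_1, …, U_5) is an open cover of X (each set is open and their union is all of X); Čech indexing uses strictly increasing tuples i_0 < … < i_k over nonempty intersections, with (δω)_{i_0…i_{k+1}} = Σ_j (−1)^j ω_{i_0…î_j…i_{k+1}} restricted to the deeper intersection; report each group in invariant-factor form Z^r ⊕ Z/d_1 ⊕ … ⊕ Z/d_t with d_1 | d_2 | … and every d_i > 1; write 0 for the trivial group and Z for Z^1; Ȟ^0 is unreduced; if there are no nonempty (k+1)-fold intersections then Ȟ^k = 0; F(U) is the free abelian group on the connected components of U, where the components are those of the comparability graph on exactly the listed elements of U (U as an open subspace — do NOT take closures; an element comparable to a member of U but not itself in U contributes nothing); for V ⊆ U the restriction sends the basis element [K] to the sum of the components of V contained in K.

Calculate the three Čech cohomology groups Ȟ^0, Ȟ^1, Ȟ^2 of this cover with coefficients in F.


Ȟ^0(U;F) ≅ Z^2, Ȟ^1(U;F) ≅ 0 and Ȟ^2(U;F) ≅ 0

nonempty intersections:
  U12={g,h} U13={g,h} U14={g} U15={g} U23={a,c,d,e,f,g,h} U24={c,d,e,f,g} U25={e,f,g} U34={b,c,d,e,f,g} U35={e,f,g} U45={e,f,g}
  U123={g,h} U124={g} U125={g} U134={g} U135={g} U145={g} U234={c,d,e,f,g} U235={e,f,g} U245={e,f,g} U345={e,f,g}
  U1234={g} U1235={g} U1245={g} U1345={g} U2345={e,f,g}
  U12345={g}
components per intersection:
  U1: {g} {h}
  U2: {a,c,d,e,f,g} {h}
  U3: {a,b,c,d,e,f,g} {h}
  U4: {b,c,d,e,f,g}
  U5: {e,f,g}
  U12: {g} {h}
  U13: {g} {h}
  U14: {g}
  U15: {g}
  U23: {a,c,d,e,f,g} {h}
  U24: {c,d,e,f,g}
  U25: {e,f,g}
  U34: {b,c,d,e,f,g}
  U35: {e,f,g}
  U45: {e,f,g}
  U123: {g} {h}
  U124: {g}
  U125: {g}
  U134: {g}
  U135: {g}
  U145: {g}
  U234: {c,d,e,f,g}
  U235: {e,f,g}
  U245: {e,f,g}
  U345: {e,f,g}
  U1234: {g}
  U1235: {g}
  U1245: {g}
  U1345: {g}
  U2345: {e,f,g}
  U12345: {g}
C dims 8,13,11,5; δ0: rk 6, SNF 1^6; δ1: rk 7, SNF 1^7; δ2: rk 4, SNF 1^4
Ȟ^0: (8−6)−0=2 ⇒ Z^2
Ȟ^1: (13−7)−6=0 ⇒ 0
Ȟ^2: (11−4)−7=0 ⇒ 0


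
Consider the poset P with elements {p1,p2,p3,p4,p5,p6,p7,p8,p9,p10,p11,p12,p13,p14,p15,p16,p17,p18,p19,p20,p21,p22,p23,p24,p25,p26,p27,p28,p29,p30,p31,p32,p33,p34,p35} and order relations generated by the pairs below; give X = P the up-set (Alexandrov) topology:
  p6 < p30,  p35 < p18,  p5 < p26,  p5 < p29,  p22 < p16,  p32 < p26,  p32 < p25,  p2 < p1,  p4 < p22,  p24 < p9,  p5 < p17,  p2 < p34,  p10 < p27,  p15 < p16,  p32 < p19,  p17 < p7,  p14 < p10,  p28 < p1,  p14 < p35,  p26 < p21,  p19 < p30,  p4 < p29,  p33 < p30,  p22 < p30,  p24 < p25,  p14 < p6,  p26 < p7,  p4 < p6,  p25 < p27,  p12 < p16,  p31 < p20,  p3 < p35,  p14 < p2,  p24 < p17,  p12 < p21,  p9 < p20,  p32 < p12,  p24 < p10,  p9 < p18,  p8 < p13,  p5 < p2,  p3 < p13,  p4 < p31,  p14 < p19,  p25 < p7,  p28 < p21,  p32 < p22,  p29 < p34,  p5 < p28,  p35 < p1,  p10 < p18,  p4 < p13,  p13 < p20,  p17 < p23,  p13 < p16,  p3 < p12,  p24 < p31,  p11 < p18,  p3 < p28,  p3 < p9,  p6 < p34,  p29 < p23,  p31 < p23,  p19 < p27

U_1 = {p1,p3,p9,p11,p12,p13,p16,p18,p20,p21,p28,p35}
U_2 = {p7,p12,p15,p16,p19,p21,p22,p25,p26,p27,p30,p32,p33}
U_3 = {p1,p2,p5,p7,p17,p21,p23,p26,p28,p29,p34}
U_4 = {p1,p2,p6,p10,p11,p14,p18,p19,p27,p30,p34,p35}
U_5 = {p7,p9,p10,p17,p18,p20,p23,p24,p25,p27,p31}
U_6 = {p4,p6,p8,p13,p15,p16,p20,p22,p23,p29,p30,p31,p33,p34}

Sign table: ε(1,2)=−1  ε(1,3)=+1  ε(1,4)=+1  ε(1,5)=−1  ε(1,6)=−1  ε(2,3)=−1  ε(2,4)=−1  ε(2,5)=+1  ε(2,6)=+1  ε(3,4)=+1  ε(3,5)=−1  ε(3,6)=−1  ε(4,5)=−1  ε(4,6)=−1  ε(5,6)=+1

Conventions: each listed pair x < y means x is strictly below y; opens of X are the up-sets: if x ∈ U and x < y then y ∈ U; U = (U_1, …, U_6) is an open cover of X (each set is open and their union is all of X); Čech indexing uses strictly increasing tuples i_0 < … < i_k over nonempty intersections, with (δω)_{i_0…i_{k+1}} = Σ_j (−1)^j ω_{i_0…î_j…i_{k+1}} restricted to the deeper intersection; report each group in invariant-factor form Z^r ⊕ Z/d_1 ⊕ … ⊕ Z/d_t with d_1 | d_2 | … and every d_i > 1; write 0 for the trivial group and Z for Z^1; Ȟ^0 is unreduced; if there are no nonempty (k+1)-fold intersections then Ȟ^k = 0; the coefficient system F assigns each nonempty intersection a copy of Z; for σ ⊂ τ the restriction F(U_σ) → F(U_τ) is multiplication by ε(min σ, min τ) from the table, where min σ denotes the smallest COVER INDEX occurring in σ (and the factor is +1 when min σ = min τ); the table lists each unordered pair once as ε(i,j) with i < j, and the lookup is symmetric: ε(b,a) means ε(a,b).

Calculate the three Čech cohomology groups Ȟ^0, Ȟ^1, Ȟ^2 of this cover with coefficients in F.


nonempty intersections:
  U12={p12,p16,p21} U13={p1,p21,p28} U14={p1,p11,p18,p35} U15={p9,p18,p20} U16={p13,p16,p20} U23={p7,p21,p26} U24={p19,p27,p30} U25={p7,p25,p27} U26={p15,p16,p22,p30,p33} U34={p1,p2,p34} U35={p7,p17,p23} U36={p23,p29,p34} U45={p10,p18,p27} U46={p6,p30,p34} U56={p20,p23,p31}
  U123={p21} U126={p16} U134={p1} U145={p18} U156={p20} U235={p7} U245={p27} U246={p30} U346={p34} U356={p23}
C dims 6,15,10; δ0: rk 5, SNF 1^5; δ1: rk 10, SNF 1^9·2
Ȟ^0: (6−5)−0=1 ⇒ Z
Ȟ^1: (15−10)−5=0 ⇒ 0
Ȟ^2: (10−0)−10=0 plus torsion [2] ⇒ Z/2

Ȟ^0 = Z, Ȟ^1 = 0, Ȟ^2 = Z/2


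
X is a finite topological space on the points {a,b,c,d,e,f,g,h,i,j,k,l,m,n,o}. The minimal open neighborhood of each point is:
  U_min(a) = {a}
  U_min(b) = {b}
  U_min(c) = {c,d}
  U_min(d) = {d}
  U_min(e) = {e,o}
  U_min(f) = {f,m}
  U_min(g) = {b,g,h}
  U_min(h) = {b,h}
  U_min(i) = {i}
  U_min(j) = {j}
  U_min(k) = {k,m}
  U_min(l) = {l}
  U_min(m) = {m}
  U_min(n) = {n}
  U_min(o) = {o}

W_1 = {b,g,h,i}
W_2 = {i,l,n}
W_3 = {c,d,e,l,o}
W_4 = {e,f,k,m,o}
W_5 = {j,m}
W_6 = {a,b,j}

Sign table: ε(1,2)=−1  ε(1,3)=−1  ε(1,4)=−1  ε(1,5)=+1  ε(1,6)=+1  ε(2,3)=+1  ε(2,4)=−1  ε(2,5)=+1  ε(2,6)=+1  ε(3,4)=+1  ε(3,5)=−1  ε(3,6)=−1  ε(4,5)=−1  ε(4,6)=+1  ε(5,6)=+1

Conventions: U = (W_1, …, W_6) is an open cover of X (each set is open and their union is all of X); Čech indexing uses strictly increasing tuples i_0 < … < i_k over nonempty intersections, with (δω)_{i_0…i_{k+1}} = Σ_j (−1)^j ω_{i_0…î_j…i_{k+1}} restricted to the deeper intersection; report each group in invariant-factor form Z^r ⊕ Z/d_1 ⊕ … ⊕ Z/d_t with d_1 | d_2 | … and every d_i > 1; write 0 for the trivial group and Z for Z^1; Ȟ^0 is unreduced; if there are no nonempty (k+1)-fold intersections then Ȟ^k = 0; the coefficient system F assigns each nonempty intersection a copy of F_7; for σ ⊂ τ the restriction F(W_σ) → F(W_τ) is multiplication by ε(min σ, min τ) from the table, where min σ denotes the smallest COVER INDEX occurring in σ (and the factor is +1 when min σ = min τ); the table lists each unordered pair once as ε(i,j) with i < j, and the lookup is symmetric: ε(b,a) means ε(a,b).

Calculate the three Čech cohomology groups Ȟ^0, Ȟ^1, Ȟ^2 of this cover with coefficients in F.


nonempty overlaps:
  W12={i} W16={b} W23={l} W34={e,o} W45={m} W56={j}
C dims 6,6; δ0: rk_F7 5
degree 0: 6−5−0 = 1 → Ȟ^0 ≅ Z/7
degree 1: 6−0−5 = 1 → Ȟ^1 ≅ Z/7
degree 2: 0−0−0 = 0 → Ȟ^2 ≅ 0

Ȟ^0 = Z/7,  Ȟ^1 = Z/7,  Ȟ^2 = 0


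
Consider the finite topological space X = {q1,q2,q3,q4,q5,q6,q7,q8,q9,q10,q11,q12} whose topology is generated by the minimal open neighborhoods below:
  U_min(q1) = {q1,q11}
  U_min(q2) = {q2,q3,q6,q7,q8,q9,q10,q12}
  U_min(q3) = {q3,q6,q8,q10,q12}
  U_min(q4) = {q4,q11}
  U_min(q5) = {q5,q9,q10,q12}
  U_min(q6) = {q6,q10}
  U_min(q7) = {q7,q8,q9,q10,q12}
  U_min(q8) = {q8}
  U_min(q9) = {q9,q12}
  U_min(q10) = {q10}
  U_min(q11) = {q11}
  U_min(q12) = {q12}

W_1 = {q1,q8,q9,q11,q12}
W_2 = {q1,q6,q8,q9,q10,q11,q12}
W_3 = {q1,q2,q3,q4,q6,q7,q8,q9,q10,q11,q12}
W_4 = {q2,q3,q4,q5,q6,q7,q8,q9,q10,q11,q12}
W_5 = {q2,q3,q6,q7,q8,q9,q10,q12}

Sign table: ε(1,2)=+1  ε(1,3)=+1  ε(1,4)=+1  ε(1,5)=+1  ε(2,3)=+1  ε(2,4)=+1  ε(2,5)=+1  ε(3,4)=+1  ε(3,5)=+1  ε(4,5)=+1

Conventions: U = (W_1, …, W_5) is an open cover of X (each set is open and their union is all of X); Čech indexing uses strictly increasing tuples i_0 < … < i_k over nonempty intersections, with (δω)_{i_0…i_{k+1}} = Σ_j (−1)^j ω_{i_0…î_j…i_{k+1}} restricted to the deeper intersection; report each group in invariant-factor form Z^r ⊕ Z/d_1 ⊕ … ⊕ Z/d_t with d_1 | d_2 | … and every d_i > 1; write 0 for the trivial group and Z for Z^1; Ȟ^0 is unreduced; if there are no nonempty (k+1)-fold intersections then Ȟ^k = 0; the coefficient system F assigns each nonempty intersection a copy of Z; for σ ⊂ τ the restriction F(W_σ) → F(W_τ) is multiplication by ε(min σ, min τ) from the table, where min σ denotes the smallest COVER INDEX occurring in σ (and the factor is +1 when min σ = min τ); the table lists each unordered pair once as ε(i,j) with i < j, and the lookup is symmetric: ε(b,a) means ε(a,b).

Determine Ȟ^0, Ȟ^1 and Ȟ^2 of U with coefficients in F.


Ȟ^0 ≅ Z, Ȟ^1 ≅ 0 and Ȟ^2 ≅ 0

nonempty intersections:
  W12={q1,q8,q9,q11,q12} W13={q1,q8,q9,q11,q12} W14={q8,q9,q11,q12} W15={q8,q9,q12} W23={q1,q6,q8,q9,q10,q11,q12} W24={q6,q8,q9,q10,q11,q12} W25={q6,q8,q9,q10,q12} W34={q2,q3,q4,q6,q7,q8,q9,q10,q11,q12} W35={q2,q3,q6,q7,q8,q9,q10,q12} W45={q2,q3,q6,q7,q8,q9,q10,q12}
  W123={q1,q8,q9,q11,q12} W124={q8,q9,q11,q12} W125={q8,q9,q12} W134={q8,q9,q11,q12} W135={q8,q9,q12} W145={q8,q9,q12} W234={q6,q8,q9,q10,q11,q12} W235={q6,q8,q9,q10,q12} W245={q6,q8,q9,q10,q12} W345={q2,q3,q6,q7,q8,q9,q10,q12}
  W1234={q8,q9,q11,q12} W1235={q8,q9,q12} W1245={q8,q9,q12} W1345={q8,q9,q12} W2345={q6,q8,q9,q10,q12}
  W12345={q8,q9,q12}
C dims 5,10,10,5; δ0: rk 4, SNF 1^4; δ1: rk 6, SNF 1^6; δ2: rk 4, SNF 1^4
Ȟ^0: (5−4)−0=1 ⇒ Z
Ȟ^1: (10−6)−4=0 ⇒ 0
Ȟ^2: (10−4)−6=0 ⇒ 0


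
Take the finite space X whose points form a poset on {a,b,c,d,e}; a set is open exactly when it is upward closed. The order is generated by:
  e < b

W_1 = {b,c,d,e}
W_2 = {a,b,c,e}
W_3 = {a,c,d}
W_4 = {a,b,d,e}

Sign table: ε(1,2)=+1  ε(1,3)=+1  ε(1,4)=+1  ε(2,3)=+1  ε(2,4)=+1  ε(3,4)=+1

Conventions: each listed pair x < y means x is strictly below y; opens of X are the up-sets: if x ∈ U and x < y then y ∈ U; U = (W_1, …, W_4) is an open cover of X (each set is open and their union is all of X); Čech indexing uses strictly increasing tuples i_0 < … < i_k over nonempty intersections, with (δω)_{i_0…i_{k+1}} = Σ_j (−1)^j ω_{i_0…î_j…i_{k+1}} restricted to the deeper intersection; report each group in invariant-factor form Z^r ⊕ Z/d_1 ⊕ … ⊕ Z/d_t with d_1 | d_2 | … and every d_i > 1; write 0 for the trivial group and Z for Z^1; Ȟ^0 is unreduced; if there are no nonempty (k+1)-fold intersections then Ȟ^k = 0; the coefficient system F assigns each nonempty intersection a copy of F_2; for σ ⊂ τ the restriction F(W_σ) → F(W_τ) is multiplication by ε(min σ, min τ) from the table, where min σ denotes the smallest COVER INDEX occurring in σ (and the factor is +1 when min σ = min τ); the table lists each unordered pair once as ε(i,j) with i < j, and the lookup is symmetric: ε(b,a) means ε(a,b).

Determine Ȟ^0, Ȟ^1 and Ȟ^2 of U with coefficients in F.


cover nerve:
  W12={b,c,e} W13={c,d} W14={b,d,e} W23={a,c} W24={a,b,e} W34={a,d}
  W123={c} W124={b,e} W134={d} W234={a}
C dims 4,6,4; δ0: rk_F2 3; δ1: rk_F2 3
Ȟ^0: (4−3)−0=1 ⇒ Z/2
Ȟ^1: (6−3)−3=0 ⇒ 0
Ȟ^2: (4−0)−3=1 ⇒ Z/2

Ȟ^0(U;F) ≅ Z/2, Ȟ^1(U;F) ≅ 0 and Ȟ^2(U;F) ≅ Z/2


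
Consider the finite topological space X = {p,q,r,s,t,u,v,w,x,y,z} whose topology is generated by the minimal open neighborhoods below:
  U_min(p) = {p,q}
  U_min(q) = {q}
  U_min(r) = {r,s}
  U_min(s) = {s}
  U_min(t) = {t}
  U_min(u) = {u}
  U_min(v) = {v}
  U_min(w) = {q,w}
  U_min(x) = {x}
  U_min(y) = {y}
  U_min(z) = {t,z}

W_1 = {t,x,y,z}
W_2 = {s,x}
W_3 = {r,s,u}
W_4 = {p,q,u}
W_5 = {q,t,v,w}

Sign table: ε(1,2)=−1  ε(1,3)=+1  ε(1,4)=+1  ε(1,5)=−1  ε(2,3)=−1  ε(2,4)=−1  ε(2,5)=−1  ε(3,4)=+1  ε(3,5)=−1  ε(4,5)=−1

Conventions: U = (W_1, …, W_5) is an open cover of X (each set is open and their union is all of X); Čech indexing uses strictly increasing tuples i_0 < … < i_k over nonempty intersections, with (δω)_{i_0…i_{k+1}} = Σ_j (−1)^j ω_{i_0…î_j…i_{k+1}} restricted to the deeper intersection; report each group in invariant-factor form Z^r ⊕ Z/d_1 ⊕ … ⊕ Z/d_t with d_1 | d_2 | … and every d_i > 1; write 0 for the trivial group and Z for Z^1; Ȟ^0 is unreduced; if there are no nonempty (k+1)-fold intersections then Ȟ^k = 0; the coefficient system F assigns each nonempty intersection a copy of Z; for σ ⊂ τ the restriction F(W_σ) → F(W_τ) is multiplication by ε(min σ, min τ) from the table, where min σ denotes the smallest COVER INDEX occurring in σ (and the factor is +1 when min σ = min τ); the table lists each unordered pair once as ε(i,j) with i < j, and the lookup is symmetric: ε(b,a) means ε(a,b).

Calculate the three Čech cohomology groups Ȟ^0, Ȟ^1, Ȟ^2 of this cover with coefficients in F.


Ȟ^0 ≅ Z, Ȟ^1 ≅ Z, Ȟ^2 ≅ 0

nerve simplices:
  W12={x} W15={t} W23={s} W34={u} W45={q}
C dims 5,5; δ0: rk 4, SNF 1^4
degree 0: 5−4−0 = 1 → Ȟ^0 ≅ Z
degree 1: 5−0−4 = 1 → Ȟ^1 ≅ Z
degree 2: 0−0−0 = 0 → Ȟ^2 ≅ 0


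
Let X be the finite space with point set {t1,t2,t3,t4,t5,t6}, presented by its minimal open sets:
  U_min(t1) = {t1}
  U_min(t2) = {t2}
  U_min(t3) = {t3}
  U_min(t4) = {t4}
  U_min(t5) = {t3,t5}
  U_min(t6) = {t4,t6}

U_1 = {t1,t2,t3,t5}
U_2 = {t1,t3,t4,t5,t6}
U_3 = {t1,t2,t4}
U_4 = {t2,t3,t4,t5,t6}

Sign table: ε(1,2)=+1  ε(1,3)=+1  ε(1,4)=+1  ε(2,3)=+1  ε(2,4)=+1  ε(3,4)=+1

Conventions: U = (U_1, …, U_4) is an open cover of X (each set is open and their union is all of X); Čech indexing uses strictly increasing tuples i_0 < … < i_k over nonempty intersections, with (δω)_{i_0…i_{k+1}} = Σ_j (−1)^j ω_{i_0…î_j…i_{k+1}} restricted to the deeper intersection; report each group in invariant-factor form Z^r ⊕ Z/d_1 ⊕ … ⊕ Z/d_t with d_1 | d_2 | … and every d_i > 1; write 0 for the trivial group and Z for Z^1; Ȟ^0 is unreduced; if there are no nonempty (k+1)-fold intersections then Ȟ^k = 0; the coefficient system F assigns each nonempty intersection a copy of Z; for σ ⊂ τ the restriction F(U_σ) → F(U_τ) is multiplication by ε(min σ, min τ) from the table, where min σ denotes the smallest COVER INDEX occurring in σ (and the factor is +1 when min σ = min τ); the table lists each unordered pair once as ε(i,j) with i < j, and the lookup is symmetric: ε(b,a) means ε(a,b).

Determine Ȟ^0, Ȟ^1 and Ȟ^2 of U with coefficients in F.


nonempty intersections:
  U12={t1,t3,t5} U13={t1,t2} U14={t2,t3,t5} U23={t1,t4} U24={t3,t4,t5,t6} U34={t2,t4}
  U123={t1} U124={t3,t5} U134={t2} U234={t4}
C dims 4,6,4; δ0: rk 3, SNF 1^3; δ1: rk 3, SNF 1^3
Ȟ^0: (4−3)−0=1 ⇒ Z
Ȟ^1: (6−3)−3=0 ⇒ 0
Ȟ^2: (4−0)−3=1 ⇒ Z

Ȟ^0 = Z, Ȟ^1 = 0 and Ȟ^2 = Z


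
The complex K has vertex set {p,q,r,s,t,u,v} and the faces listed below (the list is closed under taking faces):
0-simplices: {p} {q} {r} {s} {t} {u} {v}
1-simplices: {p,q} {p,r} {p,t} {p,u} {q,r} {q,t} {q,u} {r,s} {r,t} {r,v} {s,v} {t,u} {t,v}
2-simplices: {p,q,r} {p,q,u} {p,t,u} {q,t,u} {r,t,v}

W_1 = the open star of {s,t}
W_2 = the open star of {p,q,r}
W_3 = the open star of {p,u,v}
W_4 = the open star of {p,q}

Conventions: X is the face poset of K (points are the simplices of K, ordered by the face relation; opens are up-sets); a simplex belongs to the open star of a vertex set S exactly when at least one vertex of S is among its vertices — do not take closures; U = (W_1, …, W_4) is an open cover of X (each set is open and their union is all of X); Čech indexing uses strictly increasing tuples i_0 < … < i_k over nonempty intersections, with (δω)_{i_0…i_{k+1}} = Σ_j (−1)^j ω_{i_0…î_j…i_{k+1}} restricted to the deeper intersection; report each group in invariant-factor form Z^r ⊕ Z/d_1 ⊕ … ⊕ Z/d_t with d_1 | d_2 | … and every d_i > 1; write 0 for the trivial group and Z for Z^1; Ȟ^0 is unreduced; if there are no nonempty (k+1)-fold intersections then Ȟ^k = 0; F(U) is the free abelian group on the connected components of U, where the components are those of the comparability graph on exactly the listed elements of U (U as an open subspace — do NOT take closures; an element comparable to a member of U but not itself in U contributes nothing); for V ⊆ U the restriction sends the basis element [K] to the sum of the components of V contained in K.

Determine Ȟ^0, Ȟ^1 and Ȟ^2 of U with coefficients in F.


cover nerve:
  W1={{s},{t},{p,t},{q,t},{r,s},{r,t},{s,v},{t,u},{t,v},{p,t,u},{q,t,u},{r,t,v}} W2={{p},{q},{r},{p,q},{p,r},{p,t},{p,u},{q,r},{q,t},{q,u},{r,s},{r,t},{r,v},{p,q,r},{p,q,u},{p,t,u},{q,t,u},{r,t,v}} W3={{p},{u},{v},{p,q},{p,r},{p,t},{p,u},{q,u},{r,v},{s,v},{t,u},{t,v},{p,q,r},{p,q,u},{p,t,u},{q,t,u},{r,t,v}} W4={{p},{q},{p,q},{p,r},{p,t},{p,u},{q,r},{q,t},{q,u},{p,q,r},{p,q,u},{p,t,u},{q,t,u}}
  W12={{p,t},{q,t},{r,s},{r,t},{p,t,u},{q,t,u},{r,t,v}} W13={{p,t},{s,v},{t,u},{t,v},{p,t,u},{q,t,u},{r,t,v}} W14={{p,t},{q,t},{p,t,u},{q,t,u}} W23={{p},{p,q},{p,r},{p,t},{p,u},{q,u},{r,v},{p,q,r},{p,q,u},{p,t,u},{q,t,u},{r,t,v}} W24={{p},{q},{p,q},{p,r},{p,t},{p,u},{q,r},{q,t},{q,u},{p,q,r},{p,q,u},{p,t,u},{q,t,u}} W34={{p},{p,q},{p,r},{p,t},{p,u},{q,u},{p,q,r},{p,q,u},{p,t,u},{q,t,u}}
  W123={{p,t},{p,t,u},{q,t,u},{r,t,v}} W124={{p,t},{q,t},{p,t,u},{q,t,u}} W134={{p,t},{p,t,u},{q,t,u}} W234={{p},{p,q},{p,r},{p,t},{p,u},{q,u},{p,q,r},{p,q,u},{p,t,u},{q,t,u}}
  W1234={{p,t},{p,t,u},{q,t,u}}
components per intersection:
  W1: {{s},{r,s},{s,v}} {{t},{p,t},{q,t},{r,t},{t,u},{t,v},{p,t,u},{q,t,u},{r,t,v}}
  W2: {{p},{q},{r},{p,q},{p,r},{p,t},{p,u},{q,r},{q,t},{q,u},{r,s},{r,t},{r,v},{p,q,r},{p,q,u},{p,t,u},{q,t,u},{r,t,v}}
  W3: {{p},{u},{p,q},{p,r},{p,t},{p,u},{q,u},{t,u},{p,q,r},{p,q,u},{p,t,u},{q,t,u}} {{v},{r,v},{s,v},{t,v},{r,t,v}}
  W4: {{p},{q},{p,q},{p,r},{p,t},{p,u},{q,r},{q,t},{q,u},{p,q,r},{p,q,u},{p,t,u},{q,t,u}}
  W12: {{p,t},{p,t,u}} {{q,t},{q,t,u}} {{r,s}} {{r,t},{r,t,v}}
  W13: {{p,t},{t,u},{p,t,u},{q,t,u}} {{s,v}} {{t,v},{r,t,v}}
  W14: {{p,t},{p,t,u}} {{q,t},{q,t,u}}
  W23: {{p},{p,q},{p,r},{p,t},{p,u},{q,u},{p,q,r},{p,q,u},{p,t,u},{q,t,u}} {{r,v},{r,t,v}}
  W24: {{p},{q},{p,q},{p,r},{p,t},{p,u},{q,r},{q,t},{q,u},{p,q,r},{p,q,u},{p,t,u},{q,t,u}}
  W34: {{p},{p,q},{p,r},{p,t},{p,u},{q,u},{p,q,r},{p,q,u},{p,t,u},{q,t,u}}
  W123: {{p,t},{p,t,u}} {{q,t,u}} {{r,t,v}}
  W124: {{p,t},{p,t,u}} {{q,t},{q,t,u}}
  W134: {{p,t},{p,t,u}} {{q,t,u}}
  W234: {{p},{p,q},{p,r},{p,t},{p,u},{q,u},{p,q,r},{p,q,u},{p,t,u},{q,t,u}}
  W1234: {{p,t},{p,t,u}} {{q,t,u}}
C dims 6,13,8,2; δ0: rk 5, SNF 1^5; δ1: rk 6, SNF 1^6; δ2: rk 2, SNF 1^2
Ȟ^0: (6−5)−0=1 ⇒ Z
Ȟ^1: (13−6)−5=2 ⇒ Z^2
Ȟ^2: (8−2)−6=0 ⇒ 0

Ȟ^0 = Z, Ȟ^1 = Z^2 and Ȟ^2 = 0


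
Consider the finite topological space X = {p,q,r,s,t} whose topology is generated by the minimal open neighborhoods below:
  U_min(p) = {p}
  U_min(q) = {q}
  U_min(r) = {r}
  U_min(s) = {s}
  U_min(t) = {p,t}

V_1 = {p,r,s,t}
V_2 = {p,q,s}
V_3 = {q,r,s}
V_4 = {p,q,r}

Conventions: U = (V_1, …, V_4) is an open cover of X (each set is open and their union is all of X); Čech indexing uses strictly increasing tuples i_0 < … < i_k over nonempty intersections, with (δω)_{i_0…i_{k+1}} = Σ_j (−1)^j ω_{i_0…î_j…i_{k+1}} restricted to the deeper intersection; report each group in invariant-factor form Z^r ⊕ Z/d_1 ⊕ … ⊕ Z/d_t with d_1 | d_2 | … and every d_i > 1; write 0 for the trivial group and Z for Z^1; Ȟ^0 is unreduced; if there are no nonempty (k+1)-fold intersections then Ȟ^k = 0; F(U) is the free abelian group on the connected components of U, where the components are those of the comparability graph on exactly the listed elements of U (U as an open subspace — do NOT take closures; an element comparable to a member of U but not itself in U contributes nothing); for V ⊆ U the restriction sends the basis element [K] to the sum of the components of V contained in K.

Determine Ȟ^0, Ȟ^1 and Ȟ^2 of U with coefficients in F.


nonempty intersections:
  V12={p,s} V13={r,s} V14={p,r} V23={q,s} V24={p,q} V34={q,r}
  V123={s} V124={p} V134={r} V234={q}
components per intersection:
  V1: {p,t} {r} {s}
  V2: {p} {q} {s}
  V3: {q} {r} {s}
  V4: {p} {q} {r}
  V12: {p} {s}
  V13: {r} {s}
  V14: {p} {r}
  V23: {q} {s}
  V24: {p} {q}
  V34: {q} {r}
  V123: {s}
  V124: {p}
  V134: {r}
  V234: {q}
C dims 12,12,4; δ0: rk 8, SNF 1^8; δ1: rk 4, SNF 1^4
Ȟ^0: (12−8)−0=4 ⇒ Z^4
Ȟ^1: (12−4)−8=0 ⇒ 0
Ȟ^2: (4−0)−4=0 ⇒ 0

Ȟ^0 = Z^4, Ȟ^1 = 0 and Ȟ^2 = 0


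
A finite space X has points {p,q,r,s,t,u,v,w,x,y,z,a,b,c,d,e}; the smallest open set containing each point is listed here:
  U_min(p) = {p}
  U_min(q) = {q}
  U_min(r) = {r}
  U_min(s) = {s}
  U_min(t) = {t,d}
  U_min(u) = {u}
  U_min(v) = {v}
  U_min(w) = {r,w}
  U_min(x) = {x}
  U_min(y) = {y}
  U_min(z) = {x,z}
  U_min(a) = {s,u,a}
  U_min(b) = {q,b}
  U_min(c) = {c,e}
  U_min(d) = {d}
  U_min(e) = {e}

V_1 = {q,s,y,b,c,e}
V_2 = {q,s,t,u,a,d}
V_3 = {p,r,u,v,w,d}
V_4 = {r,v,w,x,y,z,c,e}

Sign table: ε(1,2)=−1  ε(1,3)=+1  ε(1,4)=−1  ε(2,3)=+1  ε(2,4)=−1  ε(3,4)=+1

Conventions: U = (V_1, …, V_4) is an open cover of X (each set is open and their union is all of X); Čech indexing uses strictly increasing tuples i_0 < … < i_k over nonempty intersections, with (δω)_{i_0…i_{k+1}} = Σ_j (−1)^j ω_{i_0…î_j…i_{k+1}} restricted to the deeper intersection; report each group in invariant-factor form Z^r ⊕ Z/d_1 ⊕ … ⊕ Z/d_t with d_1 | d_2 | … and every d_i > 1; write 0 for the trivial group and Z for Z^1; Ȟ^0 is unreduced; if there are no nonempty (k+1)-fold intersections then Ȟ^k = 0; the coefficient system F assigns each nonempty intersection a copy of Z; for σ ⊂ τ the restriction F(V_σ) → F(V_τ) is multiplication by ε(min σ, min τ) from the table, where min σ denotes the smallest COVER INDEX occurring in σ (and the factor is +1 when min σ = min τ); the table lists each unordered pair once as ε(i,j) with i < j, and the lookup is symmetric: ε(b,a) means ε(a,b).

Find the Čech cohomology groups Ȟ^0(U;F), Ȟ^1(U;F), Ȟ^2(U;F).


intersection data:
  V12={q,s} V14={y,c,e} V23={u,d} V34={r,v,w}
C dims 4,4; δ0: rk 3, SNF 1^3
Ȟ^0 = (4 − 3) − 0 = 1, so Ȟ^0 ≅ Z
Ȟ^1 = (4 − 0) − 3 = 1, so Ȟ^1 ≅ Z
Ȟ^2 = (0 − 0) − 0 = 0, so Ȟ^2 ≅ 0

Ȟ^0(U;F) ≅ Z; Ȟ^1(U;F) ≅ Z; Ȟ^2(U;F) ≅ 0


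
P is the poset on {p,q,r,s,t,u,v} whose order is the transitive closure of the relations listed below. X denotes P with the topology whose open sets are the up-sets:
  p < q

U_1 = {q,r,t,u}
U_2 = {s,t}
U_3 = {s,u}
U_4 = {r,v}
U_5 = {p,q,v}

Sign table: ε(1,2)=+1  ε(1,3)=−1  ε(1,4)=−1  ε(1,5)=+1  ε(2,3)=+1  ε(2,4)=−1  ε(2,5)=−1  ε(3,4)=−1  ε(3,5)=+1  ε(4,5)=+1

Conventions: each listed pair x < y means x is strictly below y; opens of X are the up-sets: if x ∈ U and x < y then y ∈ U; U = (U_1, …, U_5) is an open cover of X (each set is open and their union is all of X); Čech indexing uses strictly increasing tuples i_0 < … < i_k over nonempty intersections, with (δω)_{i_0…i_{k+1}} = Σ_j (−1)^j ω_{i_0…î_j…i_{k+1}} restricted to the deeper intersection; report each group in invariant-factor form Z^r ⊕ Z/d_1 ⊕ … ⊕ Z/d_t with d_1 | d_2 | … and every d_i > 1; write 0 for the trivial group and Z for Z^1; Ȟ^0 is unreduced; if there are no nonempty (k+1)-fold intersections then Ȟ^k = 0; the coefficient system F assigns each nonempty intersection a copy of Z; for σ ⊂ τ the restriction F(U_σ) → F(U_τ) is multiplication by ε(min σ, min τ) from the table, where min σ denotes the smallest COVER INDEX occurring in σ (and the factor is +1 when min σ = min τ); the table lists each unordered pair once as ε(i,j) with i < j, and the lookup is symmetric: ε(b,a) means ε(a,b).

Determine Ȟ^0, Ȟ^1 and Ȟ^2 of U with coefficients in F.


intersection data:
  U12={t} U13={u} U14={r} U15={q} U23={s} U45={v}
C dims 5,6; δ0: rk 5, SNF 1^4·2
Ȟ^0 = (5 − 5) − 0 = 0, so Ȟ^0 ≅ 0
Ȟ^1 = (6 − 0) − 5 = 1 plus torsion [2], so Ȟ^1 ≅ Z ⊕ Z/2
Ȟ^2 = (0 − 0) − 0 = 0, so Ȟ^2 ≅ 0

Ȟ^0 ≅ 0, Ȟ^1 ≅ Z ⊕ Z/2, Ȟ^2 ≅ 0


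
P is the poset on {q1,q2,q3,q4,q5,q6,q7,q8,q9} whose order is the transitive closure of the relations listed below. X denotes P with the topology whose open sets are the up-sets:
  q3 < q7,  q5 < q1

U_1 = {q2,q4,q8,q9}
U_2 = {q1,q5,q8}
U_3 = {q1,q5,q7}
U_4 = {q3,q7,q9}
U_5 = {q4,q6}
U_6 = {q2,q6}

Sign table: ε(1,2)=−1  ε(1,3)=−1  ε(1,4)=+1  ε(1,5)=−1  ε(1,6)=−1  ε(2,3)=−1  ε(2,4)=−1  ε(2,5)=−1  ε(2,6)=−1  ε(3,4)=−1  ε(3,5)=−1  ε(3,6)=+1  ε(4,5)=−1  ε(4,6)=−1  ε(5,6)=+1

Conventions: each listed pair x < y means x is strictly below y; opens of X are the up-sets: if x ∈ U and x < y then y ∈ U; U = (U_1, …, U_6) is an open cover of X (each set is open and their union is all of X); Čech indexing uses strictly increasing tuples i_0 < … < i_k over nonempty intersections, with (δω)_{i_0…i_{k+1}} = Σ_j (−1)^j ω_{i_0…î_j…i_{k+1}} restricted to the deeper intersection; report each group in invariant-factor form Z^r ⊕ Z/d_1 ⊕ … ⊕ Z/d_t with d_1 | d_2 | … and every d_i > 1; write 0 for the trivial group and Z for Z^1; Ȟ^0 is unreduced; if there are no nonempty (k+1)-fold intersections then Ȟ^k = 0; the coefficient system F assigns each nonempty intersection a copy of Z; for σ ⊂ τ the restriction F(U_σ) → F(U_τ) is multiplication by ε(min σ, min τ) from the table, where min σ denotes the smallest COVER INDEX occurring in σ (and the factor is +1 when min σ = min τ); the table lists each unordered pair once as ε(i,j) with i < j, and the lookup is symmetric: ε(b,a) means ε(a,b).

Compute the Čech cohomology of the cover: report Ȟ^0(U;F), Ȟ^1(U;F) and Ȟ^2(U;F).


intersection data:
  U12={q8} U14={q9} U15={q4} U16={q2} U23={q1,q5} U34={q7} U56={q6}
C dims 6,7; δ0: rk 6, SNF 1^5·2
Ȟ^0 = (6 − 6) − 0 = 0, so Ȟ^0 ≅ 0
Ȟ^1 = (7 − 0) − 6 = 1 plus torsion [2], so Ȟ^1 ≅ Z ⊕ Z/2
Ȟ^2 = (0 − 0) − 0 = 0, so Ȟ^2 ≅ 0

Ȟ^0 = 0; Ȟ^1 = Z ⊕ Z/2; Ȟ^2 = 0


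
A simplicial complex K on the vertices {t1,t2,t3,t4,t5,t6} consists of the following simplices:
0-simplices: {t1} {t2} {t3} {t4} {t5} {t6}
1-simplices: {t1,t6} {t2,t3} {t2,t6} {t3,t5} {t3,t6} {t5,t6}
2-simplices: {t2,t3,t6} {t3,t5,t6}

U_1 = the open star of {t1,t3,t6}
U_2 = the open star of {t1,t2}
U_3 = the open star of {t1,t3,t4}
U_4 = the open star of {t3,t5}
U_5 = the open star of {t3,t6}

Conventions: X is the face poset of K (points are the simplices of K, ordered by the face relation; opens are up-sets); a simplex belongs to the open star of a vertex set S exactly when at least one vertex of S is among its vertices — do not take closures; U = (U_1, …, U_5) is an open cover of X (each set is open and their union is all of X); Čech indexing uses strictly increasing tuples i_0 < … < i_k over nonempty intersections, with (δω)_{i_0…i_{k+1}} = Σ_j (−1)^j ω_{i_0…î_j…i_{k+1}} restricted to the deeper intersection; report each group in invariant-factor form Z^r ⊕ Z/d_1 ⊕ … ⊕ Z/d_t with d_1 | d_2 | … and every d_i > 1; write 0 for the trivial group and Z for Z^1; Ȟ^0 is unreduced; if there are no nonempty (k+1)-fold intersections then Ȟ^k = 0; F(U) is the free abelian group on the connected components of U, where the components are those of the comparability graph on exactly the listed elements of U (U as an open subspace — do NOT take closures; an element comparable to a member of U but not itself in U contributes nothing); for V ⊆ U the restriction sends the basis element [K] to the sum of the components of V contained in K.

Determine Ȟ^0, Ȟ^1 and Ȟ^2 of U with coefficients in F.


Ȟ^0 ≅ Z^2; Ȟ^1 ≅ 0; Ȟ^2 ≅ 0

nerve of the cover:
  U1={{t1},{t3},{t6},{t1,t6},{t2,t3},{t2,t6},{t3,t5},{t3,t6},{t5,t6},{t2,t3,t6},{t3,t5,t6}} U2={{t1},{t2},{t1,t6},{t2,t3},{t2,t6},{t2,t3,t6}} U3={{t1},{t3},{t4},{t1,t6},{t2,t3},{t3,t5},{t3,t6},{t2,t3,t6},{t3,t5,t6}} U4={{t3},{t5},{t2,t3},{t3,t5},{t3,t6},{t5,t6},{t2,t3,t6},{t3,t5,t6}} U5={{t3},{t6},{t1,t6},{t2,t3},{t2,t6},{t3,t5},{t3,t6},{t5,t6},{t2,t3,t6},{t3,t5,t6}}
  U12={{t1},{t1,t6},{t2,t3},{t2,t6},{t2,t3,t6}} U13={{t1},{t3},{t1,t6},{t2,t3},{t3,t5},{t3,t6},{t2,t3,t6},{t3,t5,t6}} U14={{t3},{t2,t3},{t3,t5},{t3,t6},{t5,t6},{t2,t3,t6},{t3,t5,t6}} U15={{t3},{t6},{t1,t6},{t2,t3},{t2,t6},{t3,t5},{t3,t6},{t5,t6},{t2,t3,t6},{t3,t5,t6}} U23={{t1},{t1,t6},{t2,t3},{t2,t3,t6}} U24={{t2,t3},{t2,t3,t6}} U25={{t1,t6},{t2,t3},{t2,t6},{t2,t3,t6}} U34={{t3},{t2,t3},{t3,t5},{t3,t6},{t2,t3,t6},{t3,t5,t6}} U35={{t3},{t1,t6},{t2,t3},{t3,t5},{t3,t6},{t2,t3,t6},{t3,t5,t6}} U45={{t3},{t2,t3},{t3,t5},{t3,t6},{t5,t6},{t2,t3,t6},{t3,t5,t6}}
  U123={{t1},{t1,t6},{t2,t3},{t2,t3,t6}} U124={{t2,t3},{t2,t3,t6}} U125={{t1,t6},{t2,t3},{t2,t6},{t2,t3,t6}} U134={{t3},{t2,t3},{t3,t5},{t3,t6},{t2,t3,t6},{t3,t5,t6}} U135={{t3},{t1,t6},{t2,t3},{t3,t5},{t3,t6},{t2,t3,t6},{t3,t5,t6}} U145={{t3},{t2,t3},{t3,t5},{t3,t6},{t5,t6},{t2,t3,t6},{t3,t5,t6}} U234={{t2,t3},{t2,t3,t6}} U235={{t1,t6},{t2,t3},{t2,t3,t6}} U245={{t2,t3},{t2,t3,t6}} U345={{t3},{t2,t3},{t3,t5},{t3,t6},{t2,t3,t6},{t3,t5,t6}}
  U1234={{t2,t3},{t2,t3,t6}} U1235={{t1,t6},{t2,t3},{t2,t3,t6}} U1245={{t2,t3},{t2,t3,t6}} U1345={{t3},{t2,t3},{t3,t5},{t3,t6},{t2,t3,t6},{t3,t5,t6}} U2345={{t2,t3},{t2,t3,t6}}
  U12345={{t2,t3},{t2,t3,t6}}
components per intersection:
  U1: {{t1},{t3},{t6},{t1,t6},{t2,t3},{t2,t6},{t3,t5},{t3,t6},{t5,t6},{t2,t3,t6},{t3,t5,t6}}
  U2: {{t1},{t1,t6}} {{t2},{t2,t3},{t2,t6},{t2,t3,t6}}
  U3: {{t1},{t1,t6}} {{t3},{t2,t3},{t3,t5},{t3,t6},{t2,t3,t6},{t3,t5,t6}} {{t4}}
  U4: {{t3},{t5},{t2,t3},{t3,t5},{t3,t6},{t5,t6},{t2,t3,t6},{t3,t5,t6}}
  U5: {{t3},{t6},{t1,t6},{t2,t3},{t2,t6},{t3,t5},{t3,t6},{t5,t6},{t2,t3,t6},{t3,t5,t6}}
  U12: {{t1},{t1,t6}} {{t2,t3},{t2,t6},{t2,t3,t6}}
  U13: {{t1},{t1,t6}} {{t3},{t2,t3},{t3,t5},{t3,t6},{t2,t3,t6},{t3,t5,t6}}
  U14: {{t3},{t2,t3},{t3,t5},{t3,t6},{t5,t6},{t2,t3,t6},{t3,t5,t6}}
  U15: {{t3},{t6},{t1,t6},{t2,t3},{t2,t6},{t3,t5},{t3,t6},{t5,t6},{t2,t3,t6},{t3,t5,t6}}
  U23: {{t1},{t1,t6}} {{t2,t3},{t2,t3,t6}}
  U24: {{t2,t3},{t2,t3,t6}}
  U25: {{t1,t6}} {{t2,t3},{t2,t6},{t2,t3,t6}}
  U34: {{t3},{t2,t3},{t3,t5},{t3,t6},{t2,t3,t6},{t3,t5,t6}}
  U35: {{t3},{t2,t3},{t3,t5},{t3,t6},{t2,t3,t6},{t3,t5,t6}} {{t1,t6}}
  U45: {{t3},{t2,t3},{t3,t5},{t3,t6},{t5,t6},{t2,t3,t6},{t3,t5,t6}}
  U123: {{t1},{t1,t6}} {{t2,t3},{t2,t3,t6}}
  U124: {{t2,t3},{t2,t3,t6}}
  U125: {{t1,t6}} {{t2,t3},{t2,t6},{t2,t3,t6}}
  U134: {{t3},{t2,t3},{t3,t5},{t3,t6},{t2,t3,t6},{t3,t5,t6}}
  U135: {{t3},{t2,t3},{t3,t5},{t3,t6},{t2,t3,t6},{t3,t5,t6}} {{t1,t6}}
  U145: {{t3},{t2,t3},{t3,t5},{t3,t6},{t5,t6},{t2,t3,t6},{t3,t5,t6}}
  U234: {{t2,t3},{t2,t3,t6}}
  U235: {{t1,t6}} {{t2,t3},{t2,t3,t6}}
  U245: {{t2,t3},{t2,t3,t6}}
  U345: {{t3},{t2,t3},{t3,t5},{t3,t6},{t2,t3,t6},{t3,t5,t6}}
  U1234: {{t2,t3},{t2,t3,t6}}
  U1235: {{t1,t6}} {{t2,t3},{t2,t3,t6}}
  U1245: {{t2,t3},{t2,t3,t6}}
  U1345: {{t3},{t2,t3},{t3,t5},{t3,t6},{t2,t3,t6},{t3,t5,t6}}
  U2345: {{t2,t3},{t2,t3,t6}}
  U12345: {{t2,t3},{t2,t3,t6}}
C dims 8,15,14,6; δ0: rk 6, SNF 1^6; δ1: rk 9, SNF 1^9; δ2: rk 5, SNF 1^5
Ȟ^0 = (8 − 6) − 0 = 2, so Ȟ^0 ≅ Z^2
Ȟ^1 = (15 − 9) − 6 = 0, so Ȟ^1 ≅ 0
Ȟ^2 = (14 − 5) − 9 = 0, so Ȟ^2 ≅ 0
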